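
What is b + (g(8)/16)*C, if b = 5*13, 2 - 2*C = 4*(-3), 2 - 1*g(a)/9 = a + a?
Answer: 79/8 ≈ 9.8750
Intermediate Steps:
g(a) = 18 - 18*a (g(a) = 18 - 9*(a + a) = 18 - 18*a)
C = 7 (C = 1 - 2*(-3) = 1 - ½*(-12) = 1 + 6 = 7)
b = 65
b + (g(8)/16)*C = 65 + ((18 - 18*8)/16)*7 = 65 + ((18 - 144)*(1/16))*7 = 65 - 126*1/16*7 = 65 - 63/8*7 = 65 - 441/8 = 79/8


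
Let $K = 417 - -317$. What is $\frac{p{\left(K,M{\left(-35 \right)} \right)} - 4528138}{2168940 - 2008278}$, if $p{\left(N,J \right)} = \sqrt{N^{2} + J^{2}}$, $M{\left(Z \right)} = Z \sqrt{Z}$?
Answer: $- \frac{2264069}{80331} + \frac{\sqrt{495881}}{160662} \approx -28.18$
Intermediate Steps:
$M{\left(Z \right)} = Z^{\frac{3}{2}}$
$K = 734$ ($K = 417 + 317 = 734$)
$p{\left(N,J \right)} = \sqrt{J^{2} + N^{2}}$
$\frac{p{\left(K,M{\left(-35 \right)} \right)} - 4528138}{2168940 - 2008278} = \frac{\sqrt{\left(\left(-35\right)^{\frac{3}{2}}\right)^{2} + 734^{2}} - 4528138}{2168940 - 2008278} = \frac{\sqrt{\left(- 35 i \sqrt{35}\right)^{2} + 538756} - 4528138}{160662} = \left(\sqrt{-42875 + 538756} - 4528138\right) \frac{1}{160662} = \left(\sqrt{495881} - 4528138\right) \frac{1}{160662} = \left(-4528138 + \sqrt{495881}\right) \frac{1}{160662} = - \frac{2264069}{80331} + \frac{\sqrt{495881}}{160662}$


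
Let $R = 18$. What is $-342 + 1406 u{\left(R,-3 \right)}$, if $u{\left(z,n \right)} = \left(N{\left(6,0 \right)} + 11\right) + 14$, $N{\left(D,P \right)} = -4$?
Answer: $29184$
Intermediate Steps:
$u{\left(z,n \right)} = 21$ ($u{\left(z,n \right)} = \left(-4 + 11\right) + 14 = 7 + 14 = 21$)
$-342 + 1406 u{\left(R,-3 \right)} = -342 + 1406 \cdot 21 = -342 + 29526 = 29184$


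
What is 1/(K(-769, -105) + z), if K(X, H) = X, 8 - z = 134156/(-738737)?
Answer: -738737/562044701 ≈ -0.0013144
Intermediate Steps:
z = 6044052/738737 (z = 8 - 134156/(-738737) = 8 - 134156*(-1)/738737 = 8 - 1*(-134156/738737) = 8 + 134156/738737 = 6044052/738737 ≈ 8.1816)
1/(K(-769, -105) + z) = 1/(-769 + 6044052/738737) = 1/(-562044701/738737) = -738737/562044701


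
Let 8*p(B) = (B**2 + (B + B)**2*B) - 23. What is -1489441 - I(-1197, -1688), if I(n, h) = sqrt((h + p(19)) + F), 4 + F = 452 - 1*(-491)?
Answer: -1489441 - sqrt(10891)/2 ≈ -1.4895e+6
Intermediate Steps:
p(B) = -23/8 + B**3/2 + B**2/8 (p(B) = ((B**2 + (B + B)**2*B) - 23)/8 = ((B**2 + (2*B)**2*B) - 23)/8 = ((B**2 + (4*B**2)*B) - 23)/8 = ((B**2 + 4*B**3) - 23)/8 = (-23 + B**2 + 4*B**3)/8 = -23/8 + B**3/2 + B**2/8)
F = 939 (F = -4 + (452 - 1*(-491)) = -4 + (452 + 491) = -4 + 943 = 939)
I(n, h) = sqrt(17643/4 + h) (I(n, h) = sqrt((h + (-23/8 + (1/2)*19**3 + (1/8)*19**2)) + 939) = sqrt((h + (-23/8 + (1/2)*6859 + (1/8)*361)) + 939) = sqrt((h + (-23/8 + 6859/2 + 361/8)) + 939) = sqrt((h + 13887/4) + 939) = sqrt((13887/4 + h) + 939) = sqrt(17643/4 + h))
-1489441 - I(-1197, -1688) = -1489441 - sqrt(17643 + 4*(-1688))/2 = -1489441 - sqrt(17643 - 6752)/2 = -1489441 - sqrt(10891)/2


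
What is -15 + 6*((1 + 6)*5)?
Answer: 195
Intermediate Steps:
-15 + 6*((1 + 6)*5) = -15 + 6*(7*5) = -15 + 6*35 = -15 + 210 = 195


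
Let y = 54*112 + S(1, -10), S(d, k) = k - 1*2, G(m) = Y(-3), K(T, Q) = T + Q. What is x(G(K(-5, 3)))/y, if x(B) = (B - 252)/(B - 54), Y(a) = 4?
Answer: 31/37725 ≈ 0.00082174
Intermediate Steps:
K(T, Q) = Q + T
G(m) = 4
S(d, k) = -2 + k (S(d, k) = k - 2 = -2 + k)
y = 6036 (y = 54*112 + (-2 - 10) = 6048 - 12 = 6036)
x(B) = (-252 + B)/(-54 + B)
x(G(K(-5, 3)))/y = ((-252 + 4)/(-54 + 4))/6036 = (-248/(-50))*(1/6036) = -1/50*(-248)*(1/6036) = (124/25)*(1/6036) = 31/37725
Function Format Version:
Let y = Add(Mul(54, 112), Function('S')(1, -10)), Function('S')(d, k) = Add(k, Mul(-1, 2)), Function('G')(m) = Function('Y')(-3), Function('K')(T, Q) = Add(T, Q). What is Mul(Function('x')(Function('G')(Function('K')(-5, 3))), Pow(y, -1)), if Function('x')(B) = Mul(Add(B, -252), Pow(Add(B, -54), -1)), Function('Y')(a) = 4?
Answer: Rational(31, 37725) ≈ 0.00082174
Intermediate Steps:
Function('K')(T, Q) = Add(Q, T)
Function('G')(m) = 4
Function('S')(d, k) = Add(-2, k) (Function('S')(d, k) = Add(k, -2) = Add(-2, k))
y = 6036 (y = Add(Mul(54, 112), Add(-2, -10)) = Add(6048, -12) = 6036)
Function('x')(B) = Mul(Pow(Add(-54, B), -1), Add(-252, B)) (Function('x')(B) = Mul(Add(-252, B), Pow(Add(-54, B), -1)) = Mul(Pow(Add(-54, B), -1), Add(-252, B)))
Mul(Function('x')(Function('G')(Function('K')(-5, 3))), Pow(y, -1)) = Mul(Mul(Pow(Add(-54, 4), -1), Add(-252, 4)), Pow(6036, -1)) = Mul(Mul(Pow(-50, -1), -248), Rational(1, 6036)) = Mul(Mul(Rational(-1, 50), -248), Rational(1, 6036)) = Mul(Rational(124, 25), Rational(1, 6036)) = Rational(31, 37725)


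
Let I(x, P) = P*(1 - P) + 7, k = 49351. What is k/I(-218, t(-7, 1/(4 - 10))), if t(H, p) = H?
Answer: -49351/49 ≈ -1007.2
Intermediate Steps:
I(x, P) = 7 + P*(1 - P)
k/I(-218, t(-7, 1/(4 - 10))) = 49351/(7 - 7 - 1*(-7)**2) = 49351/(7 - 7 - 1*49) = 49351/(7 - 7 - 49) = 49351/(-49) = 49351*(-1/49) = -49351/49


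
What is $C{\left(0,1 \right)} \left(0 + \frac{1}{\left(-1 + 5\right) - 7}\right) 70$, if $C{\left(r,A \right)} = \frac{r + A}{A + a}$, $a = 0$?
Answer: $- \frac{70}{3} \approx -23.333$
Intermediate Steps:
$C{\left(r,A \right)} = \frac{A + r}{A}$ ($C{\left(r,A \right)} = \frac{r + A}{A + 0} = \frac{A + r}{A}$)
$C{\left(0,1 \right)} \left(0 + \frac{1}{\left(-1 + 5\right) - 7}\right) 70 = \frac{1 + 0}{1} \left(0 + \frac{1}{\left(-1 + 5\right) - 7}\right) 70 = 1 \cdot 1 \left(0 + \frac{1}{4 - 7}\right) 70 = 1 \left(0 + \frac{1}{-3}\right) 70 = 1 \left(0 - \frac{1}{3}\right) 70 = 1 \left(- \frac{1}{3}\right) 70 = \left(- \frac{1}{3}\right) 70 = - \frac{70}{3}$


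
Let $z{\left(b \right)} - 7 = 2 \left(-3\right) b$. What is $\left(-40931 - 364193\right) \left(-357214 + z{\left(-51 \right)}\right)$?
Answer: $144589160724$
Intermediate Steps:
$z{\left(b \right)} = 7 - 6 b$ ($z{\left(b \right)} = 7 + 2 \left(-3\right) b = 7 - 6 b$)
$\left(-40931 - 364193\right) \left(-357214 + z{\left(-51 \right)}\right) = \left(-40931 - 364193\right) \left(-357214 + \left(7 - -306\right)\right) = - 405124 \left(-357214 + \left(7 + 306\right)\right) = - 405124 \left(-357214 + 313\right) = \left(-405124\right) \left(-356901\right) = 144589160724$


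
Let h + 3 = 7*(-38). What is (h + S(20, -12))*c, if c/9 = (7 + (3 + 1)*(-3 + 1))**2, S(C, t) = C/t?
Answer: -2436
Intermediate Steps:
h = -269 (h = -3 + 7*(-38) = -3 - 266 = -269)
c = 9 (c = 9*(7 + (3 + 1)*(-3 + 1))**2 = 9*(7 + 4*(-2))**2 = 9*(7 - 8)**2 = 9*(-1)**2 = 9*1 = 9)
(h + S(20, -12))*c = (-269 + 20/(-12))*9 = (-269 + 20*(-1/12))*9 = (-269 - 5/3)*9 = -812/3*9 = -2436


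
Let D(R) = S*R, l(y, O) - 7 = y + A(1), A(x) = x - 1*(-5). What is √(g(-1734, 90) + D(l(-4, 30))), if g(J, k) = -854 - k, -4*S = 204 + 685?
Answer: I*√11777/2 ≈ 54.261*I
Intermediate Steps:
A(x) = 5 + x (A(x) = x + 5 = 5 + x)
S = -889/4 (S = -(204 + 685)/4 = -¼*889 = -889/4 ≈ -222.25)
l(y, O) = 13 + y (l(y, O) = 7 + (y + (5 + 1)) = 7 + (y + 6) = 7 + (6 + y) = 13 + y)
D(R) = -889*R/4
√(g(-1734, 90) + D(l(-4, 30))) = √((-854 - 1*90) - 889*(13 - 4)/4) = √((-854 - 90) - 889/4*9) = √(-944 - 8001/4) = √(-11777/4) = I*√11777/2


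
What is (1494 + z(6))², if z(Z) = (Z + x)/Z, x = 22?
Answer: 20214016/9 ≈ 2.2460e+6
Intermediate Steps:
z(Z) = (22 + Z)/Z (z(Z) = (Z + 22)/Z = (22 + Z)/Z)
(1494 + z(6))² = (1494 + (22 + 6)/6)² = (1494 + (⅙)*28)² = (1494 + 14/3)² = (4496/3)² = 20214016/9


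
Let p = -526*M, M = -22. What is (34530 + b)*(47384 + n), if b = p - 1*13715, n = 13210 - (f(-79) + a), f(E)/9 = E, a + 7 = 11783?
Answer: 1604095723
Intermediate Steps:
a = 11776 (a = -7 + 11783 = 11776)
f(E) = 9*E
p = 11572 (p = -526*(-22) = 11572)
n = 2145 (n = 13210 - (9*(-79) + 11776) = 13210 - (-711 + 11776) = 13210 - 1*11065 = 13210 - 11065 = 2145)
b = -2143 (b = 11572 - 1*13715 = 11572 - 13715 = -2143)
(34530 + b)*(47384 + n) = (34530 - 2143)*(47384 + 2145) = 32387*49529 = 1604095723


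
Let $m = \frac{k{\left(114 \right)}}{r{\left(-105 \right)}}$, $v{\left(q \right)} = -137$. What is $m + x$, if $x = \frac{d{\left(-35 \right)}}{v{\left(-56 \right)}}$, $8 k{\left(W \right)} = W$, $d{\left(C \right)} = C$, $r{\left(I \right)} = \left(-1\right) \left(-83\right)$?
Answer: $\frac{19429}{45484} \approx 0.42716$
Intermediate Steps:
$r{\left(I \right)} = 83$
$k{\left(W \right)} = \frac{W}{8}$
$x = \frac{35}{137}$ ($x = - \frac{35}{-137} = \left(-35\right) \left(- \frac{1}{137}\right) = \frac{35}{137} \approx 0.25547$)
$m = \frac{57}{332}$ ($m = \frac{\frac{1}{8} \cdot 114}{83} = \frac{57}{4} \cdot \frac{1}{83} = \frac{57}{332} \approx 0.17169$)
$m + x = \frac{57}{332} + \frac{35}{137} = \frac{19429}{45484}$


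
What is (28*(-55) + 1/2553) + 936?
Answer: -1542011/2553 ≈ -604.00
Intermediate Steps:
(28*(-55) + 1/2553) + 936 = (-1540 + 1/2553) + 936 = -3931619/2553 + 936 = -1542011/2553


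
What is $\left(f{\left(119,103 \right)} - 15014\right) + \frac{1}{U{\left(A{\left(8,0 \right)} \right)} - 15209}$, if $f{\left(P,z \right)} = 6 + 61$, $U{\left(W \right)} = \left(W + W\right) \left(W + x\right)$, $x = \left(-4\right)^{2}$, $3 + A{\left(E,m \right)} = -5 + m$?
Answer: $- \frac{229242140}{15337} \approx -14947.0$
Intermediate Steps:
$A{\left(E,m \right)} = -8 + m$ ($A{\left(E,m \right)} = -3 + \left(-5 + m\right) = -8 + m$)
$x = 16$
$U{\left(W \right)} = 2 W \left(16 + W\right)$ ($U{\left(W \right)} = \left(W + W\right) \left(W + 16\right) = 2 W \left(16 + W\right)$)
$f{\left(P,z \right)} = 67$
$\left(f{\left(119,103 \right)} - 15014\right) + \frac{1}{U{\left(A{\left(8,0 \right)} \right)} - 15209} = \left(67 - 15014\right) + \frac{1}{2 \left(-8 + 0\right) \left(16 + \left(-8 + 0\right)\right) - 15209} = -14947 + \frac{1}{2 \left(-8\right) \left(16 - 8\right) - 15209} = -14947 + \frac{1}{2 \left(-8\right) 8 - 15209} = -14947 + \frac{1}{-128 - 15209} = -14947 + \frac{1}{-15337} = -14947 - \frac{1}{15337} = - \frac{229242140}{15337}$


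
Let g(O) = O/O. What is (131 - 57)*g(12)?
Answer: 74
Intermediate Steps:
g(O) = 1
(131 - 57)*g(12) = (131 - 57)*1 = 74*1 = 74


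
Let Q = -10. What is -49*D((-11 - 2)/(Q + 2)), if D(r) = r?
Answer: -637/8 ≈ -79.625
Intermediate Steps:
-49*D((-11 - 2)/(Q + 2)) = -49*(-11 - 2)/(-10 + 2) = -(-637)/(-8) = -(-637)*(-1)/8 = -49*13/8 = -637/8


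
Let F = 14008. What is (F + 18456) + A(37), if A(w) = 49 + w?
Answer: 32550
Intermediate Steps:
(F + 18456) + A(37) = (14008 + 18456) + (49 + 37) = 32464 + 86 = 32550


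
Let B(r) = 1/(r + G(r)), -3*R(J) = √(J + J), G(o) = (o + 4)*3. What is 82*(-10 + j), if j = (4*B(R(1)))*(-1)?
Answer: -66994/79 - 246*√2/79 ≈ -852.43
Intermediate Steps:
G(o) = 12 + 3*o (G(o) = (4 + o)*3 = 12 + 3*o)
R(J) = -√2*√J/3 (R(J) = -√(J + J)/3 = -√2*√J/3)
B(r) = 1/(12 + 4*r) (B(r) = 1/(r + (12 + 3*r)) = 1/(12 + 4*r))
j = -1/(3 - √2/3) (j = (4*(1/(4*(3 - √2*√1/3))))*(-1) = (4*(1/(4*(3 - ⅓*√2*1))))*(-1) = (4*(1/(4*(3 - √2/3))))*(-1) = -1/(3 - √2/3) ≈ -0.39548)
82*(-10 + j) = 82*(-10 + (-27/79 - 3*√2/79)) = 82*(-817/79 - 3*√2/79) = -66994/79 - 246*√2/79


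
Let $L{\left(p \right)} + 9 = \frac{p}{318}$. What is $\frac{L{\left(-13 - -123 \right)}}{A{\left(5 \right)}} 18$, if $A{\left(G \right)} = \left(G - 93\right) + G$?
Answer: $\frac{8256}{4399} \approx 1.8768$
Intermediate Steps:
$A{\left(G \right)} = -93 + 2 G$ ($A{\left(G \right)} = \left(-93 + G\right) + G = -93 + 2 G$)
$L{\left(p \right)} = -9 + \frac{p}{318}$
$\frac{L{\left(-13 - -123 \right)}}{A{\left(5 \right)}} 18 = \frac{-9 + \frac{-13 - -123}{318}}{-93 + 2 \cdot 5} \cdot 18 = \frac{-9 + \frac{-13 + 123}{318}}{-93 + 10} \cdot 18 = \frac{-9 + \frac{1}{318} \cdot 110}{-83} \cdot 18 = \left(-9 + \frac{55}{159}\right) \left(- \frac{1}{83}\right) 18 = \left(- \frac{1376}{159}\right) \left(- \frac{1}{83}\right) 18 = \frac{1376}{13197} \cdot 18 = \frac{8256}{4399}$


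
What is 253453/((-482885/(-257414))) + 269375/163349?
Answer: 1454538391679/10765495 ≈ 1.3511e+5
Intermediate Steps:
253453/((-482885/(-257414))) + 269375/163349 = 253453/((-482885*(-1/257414))) + 269375*(1/163349) = 253453/(28405/15142) + 625/379 = 253453*(15142/28405) + 625/379 = 3837785326/28405 + 625/379 = 1454538391679/10765495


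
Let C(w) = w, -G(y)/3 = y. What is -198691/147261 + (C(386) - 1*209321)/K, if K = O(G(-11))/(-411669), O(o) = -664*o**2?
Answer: -1407374001187639/11831537784 ≈ -1.1895e+5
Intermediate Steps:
G(y) = -3*y
K = 80344/45741 (K = -664*(-3*(-11))**2/(-411669) = -664*33**2*(-1/411669) = -664*1089*(-1/411669) = -723096*(-1/411669) = 80344/45741 ≈ 1.7565)
-198691/147261 + (C(386) - 1*209321)/K = -198691/147261 + (386 - 1*209321)/(80344/45741) = -198691*1/147261 + (386 - 209321)*(45741/80344) = -198691/147261 - 208935*45741/80344 = -198691/147261 - 9556895835/80344 = -1407374001187639/11831537784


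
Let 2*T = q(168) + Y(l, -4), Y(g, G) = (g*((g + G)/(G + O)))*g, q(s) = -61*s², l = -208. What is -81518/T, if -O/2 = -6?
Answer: 40759/717040 ≈ 0.056843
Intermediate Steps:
O = 12 (O = -2*(-6) = 12)
Y(g, G) = g²*(G + g)/(12 + G) (Y(g, G) = (g*((g + G)/(G + 12)))*g = (g*((G + g)/(12 + G)))*g = (g*(G + g)/(12 + G))*g = g²*(G + g)/(12 + G))
T = -1434080 (T = (-61*168² + (-208)²*(-4 - 208)/(12 - 4))/2 = (-61*28224 + 43264*(-212)/8)/2 = (-1721664 + 43264*(⅛)*(-212))/2 = (-1721664 - 1146496)/2 = (½)*(-2868160) = -1434080)
-81518/T = -81518/(-1434080) = -81518*(-1/1434080) = 40759/717040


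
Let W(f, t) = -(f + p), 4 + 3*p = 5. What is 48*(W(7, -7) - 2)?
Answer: -448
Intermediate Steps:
p = ⅓ (p = -4/3 + (⅓)*5 = -4/3 + 5/3 = ⅓ ≈ 0.33333)
W(f, t) = -⅓ - f (W(f, t) = -(f + ⅓) = -(⅓ + f) = -⅓ - f)
48*(W(7, -7) - 2) = 48*((-⅓ - 1*7) - 2) = 48*((-⅓ - 7) - 2) = 48*(-22/3 - 2) = 48*(-28/3) = -448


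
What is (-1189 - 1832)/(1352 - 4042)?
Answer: 3021/2690 ≈ 1.1230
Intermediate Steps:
(-1189 - 1832)/(1352 - 4042) = -3021/(-2690) = -3021*(-1/2690) = 3021/2690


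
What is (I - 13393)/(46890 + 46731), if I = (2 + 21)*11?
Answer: -4380/31207 ≈ -0.14035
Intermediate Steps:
I = 253 (I = 23*11 = 253)
(I - 13393)/(46890 + 46731) = (253 - 13393)/(46890 + 46731) = -13140/93621 = -13140*1/93621 = -4380/31207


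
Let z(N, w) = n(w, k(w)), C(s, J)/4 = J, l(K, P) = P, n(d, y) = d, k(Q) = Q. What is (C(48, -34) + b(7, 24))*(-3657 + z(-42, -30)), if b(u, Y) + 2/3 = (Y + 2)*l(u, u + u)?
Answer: -838178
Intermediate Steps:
C(s, J) = 4*J
z(N, w) = w
b(u, Y) = -2/3 + 2*u*(2 + Y) (b(u, Y) = -2/3 + (Y + 2)*(u + u) = -2/3 + (2 + Y)*(2*u) = -2/3 + 2*u*(2 + Y))
(C(48, -34) + b(7, 24))*(-3657 + z(-42, -30)) = (4*(-34) + (-2/3 + 4*7 + 2*24*7))*(-3657 - 30) = (-136 + (-2/3 + 28 + 336))*(-3687) = (-136 + 1090/3)*(-3687) = (682/3)*(-3687) = -838178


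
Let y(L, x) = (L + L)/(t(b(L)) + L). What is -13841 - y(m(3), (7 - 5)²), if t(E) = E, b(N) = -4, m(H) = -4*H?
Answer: -27685/2 ≈ -13843.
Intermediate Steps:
y(L, x) = 2*L/(-4 + L) (y(L, x) = (L + L)/(-4 + L) = (2*L)/(-4 + L) = 2*L/(-4 + L))
-13841 - y(m(3), (7 - 5)²) = -13841 - 2*(-4*3)/(-4 - 4*3) = -13841 - 2*(-12)/(-4 - 12) = -13841 - 2*(-12)/(-16) = -13841 - 2*(-12)*(-1)/16 = -13841 - 1*3/2 = -13841 - 3/2 = -27685/2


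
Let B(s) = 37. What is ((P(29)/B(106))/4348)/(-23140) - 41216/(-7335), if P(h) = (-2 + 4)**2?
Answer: 1534335930689/273057891444 ≈ 5.6191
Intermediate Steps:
P(h) = 4 (P(h) = 2**2 = 4)
((P(29)/B(106))/4348)/(-23140) - 41216/(-7335) = ((4/37)/4348)/(-23140) - 41216/(-7335) = ((4*(1/37))*(1/4348))*(-1/23140) - 41216*(-1/7335) = ((4/37)*(1/4348))*(-1/23140) + 41216/7335 = (1/40219)*(-1/23140) + 41216/7335 = -1/930667660 + 41216/7335 = 1534335930689/273057891444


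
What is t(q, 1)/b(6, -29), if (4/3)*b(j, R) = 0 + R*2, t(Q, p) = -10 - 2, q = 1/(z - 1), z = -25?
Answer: 8/29 ≈ 0.27586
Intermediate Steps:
q = -1/26 (q = 1/(-25 - 1) = 1/(-26) = -1/26 ≈ -0.038462)
t(Q, p) = -12
b(j, R) = 3*R/2 (b(j, R) = 3*(0 + R*2)/4 = 3*(0 + 2*R)/4 = 3*(2*R)/4 = 3*R/2)
t(q, 1)/b(6, -29) = -12/((3/2)*(-29)) = -12/(-87/2) = -12*(-2/87) = 8/29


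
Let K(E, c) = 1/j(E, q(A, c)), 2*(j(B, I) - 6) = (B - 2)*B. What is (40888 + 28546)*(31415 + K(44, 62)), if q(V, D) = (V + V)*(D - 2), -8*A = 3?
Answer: 1014290170867/465 ≈ 2.1813e+9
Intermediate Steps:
A = -3/8 (A = -1/8*3 = -3/8 ≈ -0.37500)
q(V, D) = 2*V*(-2 + D) (q(V, D) = (2*V)*(-2 + D) = 2*V*(-2 + D))
j(B, I) = 6 + B*(-2 + B)/2 (j(B, I) = 6 + ((B - 2)*B)/2 = 6 + ((-2 + B)*B)/2 = 6 + (B*(-2 + B))/2 = 6 + B*(-2 + B)/2)
K(E, c) = 1/(6 + E**2/2 - E)
(40888 + 28546)*(31415 + K(44, 62)) = (40888 + 28546)*(31415 + 2/(12 + 44**2 - 2*44)) = 69434*(31415 + 2/(12 + 1936 - 88)) = 69434*(31415 + 2/1860) = 69434*(31415 + 2*(1/1860)) = 69434*(31415 + 1/930) = 69434*(29215951/930) = 1014290170867/465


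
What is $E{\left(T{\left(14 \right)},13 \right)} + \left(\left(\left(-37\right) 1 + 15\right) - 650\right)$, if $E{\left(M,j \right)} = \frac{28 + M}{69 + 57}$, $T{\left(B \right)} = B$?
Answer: $- \frac{2015}{3} \approx -671.67$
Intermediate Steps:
$E{\left(M,j \right)} = \frac{2}{9} + \frac{M}{126}$ ($E{\left(M,j \right)} = \frac{28 + M}{126} = \left(28 + M\right) \frac{1}{126} = \frac{2}{9} + \frac{M}{126}$)
$E{\left(T{\left(14 \right)},13 \right)} + \left(\left(\left(-37\right) 1 + 15\right) - 650\right) = \left(\frac{2}{9} + \frac{1}{126} \cdot 14\right) + \left(\left(\left(-37\right) 1 + 15\right) - 650\right) = \left(\frac{2}{9} + \frac{1}{9}\right) + \left(\left(-37 + 15\right) - 650\right) = \frac{1}{3} - 672 = - \frac{2015}{3}$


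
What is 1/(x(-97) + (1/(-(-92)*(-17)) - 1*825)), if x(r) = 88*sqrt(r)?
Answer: -2018030764/3502305710729 - 215256448*I*sqrt(97)/3502305710729 ≈ -0.0005762 - 0.00060532*I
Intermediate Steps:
1/(x(-97) + (1/(-(-92)*(-17)) - 1*825)) = 1/(88*sqrt(-97) + (1/(-(-92)*(-17)) - 1*825)) = 1/(88*(I*sqrt(97)) + (1/(-92*17) - 825)) = 1/(88*I*sqrt(97) + (1/(-1564) - 825)) = 1/(88*I*sqrt(97) + (-1/1564 - 825)) = 1/(88*I*sqrt(97) - 1290301/1564) = 1/(-1290301/1564 + 88*I*sqrt(97))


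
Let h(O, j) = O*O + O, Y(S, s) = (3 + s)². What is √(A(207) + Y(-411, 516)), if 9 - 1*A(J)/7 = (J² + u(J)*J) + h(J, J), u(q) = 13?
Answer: 6*I*√9743 ≈ 592.24*I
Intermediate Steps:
h(O, j) = O + O² (h(O, j) = O² + O = O + O²)
A(J) = 63 - 91*J - 7*J² - 7*J*(1 + J) (A(J) = 63 - 7*((J² + 13*J) + J*(1 + J)) = 63 - 7*(J² + 13*J + J*(1 + J)) = 63 + (-91*J - 7*J² - 7*J*(1 + J)) = 63 - 91*J - 7*J² - 7*J*(1 + J))
√(A(207) + Y(-411, 516)) = √((63 - 98*207 - 14*207²) + (3 + 516)²) = √((63 - 20286 - 14*42849) + 519²) = √((63 - 20286 - 599886) + 269361) = √(-620109 + 269361) = √(-350748) = 6*I*√9743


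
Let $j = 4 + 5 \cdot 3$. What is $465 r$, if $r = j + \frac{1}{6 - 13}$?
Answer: $\frac{61380}{7} \approx 8768.6$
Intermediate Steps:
$j = 19$ ($j = 4 + 15 = 19$)
$r = \frac{132}{7}$ ($r = 19 + \frac{1}{6 - 13} = 19 + \frac{1}{-7} = 19 - \frac{1}{7} = \frac{132}{7} \approx 18.857$)
$465 r = 465 \cdot \frac{132}{7} = \frac{61380}{7}$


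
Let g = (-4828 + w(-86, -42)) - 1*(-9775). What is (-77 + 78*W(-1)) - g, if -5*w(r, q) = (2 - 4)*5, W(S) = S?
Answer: -5104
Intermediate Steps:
w(r, q) = 2 (w(r, q) = -(2 - 4)*5/5 = -(-2)*5/5 = -1/5*(-10) = 2)
g = 4949 (g = (-4828 + 2) - 1*(-9775) = -4826 + 9775 = 4949)
(-77 + 78*W(-1)) - g = (-77 + 78*(-1)) - 1*4949 = (-77 - 78) - 4949 = -155 - 4949 = -5104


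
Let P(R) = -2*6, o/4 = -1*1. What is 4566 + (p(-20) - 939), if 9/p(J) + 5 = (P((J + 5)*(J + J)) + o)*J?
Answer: 126946/35 ≈ 3627.0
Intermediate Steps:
o = -4 (o = 4*(-1*1) = 4*(-1) = -4)
P(R) = -12
p(J) = 9/(-5 - 16*J) (p(J) = 9/(-5 + (-12 - 4)*J) = 9/(-5 - 16*J))
4566 + (p(-20) - 939) = 4566 + (9/(-5 - 16*(-20)) - 939) = 4566 + (9/(-5 + 320) - 939) = 4566 + (9/315 - 939) = 4566 + (9*(1/315) - 939) = 4566 + (1/35 - 939) = 4566 - 32864/35 = 126946/35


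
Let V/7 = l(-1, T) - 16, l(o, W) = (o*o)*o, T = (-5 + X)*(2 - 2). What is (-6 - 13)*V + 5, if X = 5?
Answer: 2266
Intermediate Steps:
T = 0 (T = (-5 + 5)*(2 - 2) = 0*0 = 0)
l(o, W) = o³ (l(o, W) = o²*o = o³)
V = -119 (V = 7*((-1)³ - 16) = 7*(-1 - 16) = 7*(-17) = -119)
(-6 - 13)*V + 5 = (-6 - 13)*(-119) + 5 = -19*(-119) + 5 = 2261 + 5 = 2266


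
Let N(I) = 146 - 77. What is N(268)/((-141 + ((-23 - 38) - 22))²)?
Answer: 69/50176 ≈ 0.0013752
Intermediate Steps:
N(I) = 69
N(268)/((-141 + ((-23 - 38) - 22))²) = 69/((-141 + ((-23 - 38) - 22))²) = 69/((-141 + (-61 - 22))²) = 69/((-141 - 83)²) = 69/((-224)²) = 69/50176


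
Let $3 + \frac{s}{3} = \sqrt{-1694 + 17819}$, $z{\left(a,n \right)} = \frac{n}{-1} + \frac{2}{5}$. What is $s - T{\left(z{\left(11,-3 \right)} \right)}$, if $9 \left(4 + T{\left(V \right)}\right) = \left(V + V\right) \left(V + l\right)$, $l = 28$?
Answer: $- \frac{6463}{225} + 15 \sqrt{645} \approx 352.23$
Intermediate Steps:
$z{\left(a,n \right)} = \frac{2}{5} - n$ ($z{\left(a,n \right)} = n \left(-1\right) + 2 \cdot \frac{1}{5} = - n + \frac{2}{5} = \frac{2}{5} - n$)
$T{\left(V \right)} = -4 + \frac{2 V \left(28 + V\right)}{9}$ ($T{\left(V \right)} = -4 + \frac{\left(V + V\right) \left(V + 28\right)}{9} = -4 + \frac{2 V \left(28 + V\right)}{9}$)
$s = -9 + 15 \sqrt{645}$ ($s = -9 + 3 \sqrt{-1694 + 17819} = -9 + 3 \sqrt{16125} = -9 + 3 \cdot 5 \sqrt{645} = -9 + 15 \sqrt{645} \approx 371.95$)
$s - T{\left(z{\left(11,-3 \right)} \right)} = \left(-9 + 15 \sqrt{645}\right) - \left(-4 + \frac{2 \left(\frac{2}{5} - -3\right)^{2}}{9} + \frac{56 \left(\frac{2}{5} - -3\right)}{9}\right) = \left(-9 + 15 \sqrt{645}\right) - \left(-4 + \frac{2 \left(\frac{2}{5} + 3\right)^{2}}{9} + \frac{56 \left(\frac{2}{5} + 3\right)}{9}\right) = \left(-9 + 15 \sqrt{645}\right) - \left(-4 + \frac{2 \left(\frac{17}{5}\right)^{2}}{9} + \frac{56}{9} \cdot \frac{17}{5}\right) = \left(-9 + 15 \sqrt{645}\right) - \left(-4 + \frac{2}{9} \cdot \frac{289}{25} + \frac{952}{45}\right) = \left(-9 + 15 \sqrt{645}\right) - \left(-4 + \frac{578}{225} + \frac{952}{45}\right) = \left(-9 + 15 \sqrt{645}\right) - \frac{4438}{225} = - \frac{6463}{225} + 15 \sqrt{645}$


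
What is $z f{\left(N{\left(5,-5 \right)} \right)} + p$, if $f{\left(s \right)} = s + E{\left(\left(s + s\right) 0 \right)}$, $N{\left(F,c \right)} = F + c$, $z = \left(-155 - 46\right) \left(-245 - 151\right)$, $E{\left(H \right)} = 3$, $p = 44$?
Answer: $238832$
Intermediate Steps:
$z = 79596$ ($z = \left(-201\right) \left(-396\right) = 79596$)
$f{\left(s \right)} = 3 + s$ ($f{\left(s \right)} = s + 3 = 3 + s$)
$z f{\left(N{\left(5,-5 \right)} \right)} + p = 79596 \left(3 + \left(5 - 5\right)\right) + 44 = 79596 \left(3 + 0\right) + 44 = 79596 \cdot 3 + 44 = 238788 + 44 = 238832$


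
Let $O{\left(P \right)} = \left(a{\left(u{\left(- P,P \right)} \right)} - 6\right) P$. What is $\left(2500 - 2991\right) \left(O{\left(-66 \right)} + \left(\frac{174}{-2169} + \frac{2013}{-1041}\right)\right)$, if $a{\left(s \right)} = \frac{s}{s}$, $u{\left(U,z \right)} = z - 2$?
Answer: $- \frac{40402166261}{250881} \approx -1.6104 \cdot 10^{5}$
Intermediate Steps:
$u{\left(U,z \right)} = -2 + z$ ($u{\left(U,z \right)} = z - 2 = -2 + z$)
$a{\left(s \right)} = 1$
$O{\left(P \right)} = - 5 P$ ($O{\left(P \right)} = \left(1 - 6\right) P = - 5 P$)
$\left(2500 - 2991\right) \left(O{\left(-66 \right)} + \left(\frac{174}{-2169} + \frac{2013}{-1041}\right)\right) = \left(2500 - 2991\right) \left(\left(-5\right) \left(-66\right) + \left(\frac{174}{-2169} + \frac{2013}{-1041}\right)\right) = - 491 \left(330 + \left(174 \left(- \frac{1}{2169}\right) + 2013 \left(- \frac{1}{1041}\right)\right)\right) = - 491 \left(330 - \frac{505259}{250881}\right) = \left(-491\right) \frac{82285471}{250881} = - \frac{40402166261}{250881}$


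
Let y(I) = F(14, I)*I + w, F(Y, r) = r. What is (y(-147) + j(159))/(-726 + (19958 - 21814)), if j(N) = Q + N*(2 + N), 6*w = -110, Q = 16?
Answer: -141617/7746 ≈ -18.283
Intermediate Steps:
w = -55/3 (w = (⅙)*(-110) = -55/3 ≈ -18.333)
j(N) = 16 + N*(2 + N)
y(I) = -55/3 + I² (y(I) = I*I - 55/3 = I² - 55/3 = -55/3 + I²)
(y(-147) + j(159))/(-726 + (19958 - 21814)) = ((-55/3 + (-147)²) + (16 + 159² + 2*159))/(-726 + (19958 - 21814)) = ((-55/3 + 21609) + (16 + 25281 + 318))/(-726 - 1856) = (64772/3 + 25615)/(-2582) = (141617/3)*(-1/2582) = -141617/7746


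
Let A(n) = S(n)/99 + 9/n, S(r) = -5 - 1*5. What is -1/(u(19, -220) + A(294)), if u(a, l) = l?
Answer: 9702/2135123 ≈ 0.0045440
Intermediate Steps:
S(r) = -10 (S(r) = -5 - 5 = -10)
A(n) = -10/99 + 9/n
-1/(u(19, -220) + A(294)) = -1/(-220 + (-10/99 + 9/294)) = -1/(-220 + (-10/99 + 9*(1/294))) = -1/(-220 + (-10/99 + 3/98)) = -1/(-220 - 683/9702) = -1/(-2135123/9702) = -1*(-9702/2135123) = 9702/2135123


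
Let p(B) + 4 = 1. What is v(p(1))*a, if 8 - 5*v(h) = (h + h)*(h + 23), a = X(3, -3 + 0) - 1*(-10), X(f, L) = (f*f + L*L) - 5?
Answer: 2944/5 ≈ 588.80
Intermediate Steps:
p(B) = -3 (p(B) = -4 + 1 = -3)
X(f, L) = -5 + L² + f² (X(f, L) = (f² + L²) - 5 = (L² + f²) - 5 = -5 + L² + f²)
a = 23 (a = (-5 + (-3 + 0)² + 3²) - 1*(-10) = (-5 + (-3)² + 9) + 10 = (-5 + 9 + 9) + 10 = 13 + 10 = 23)
v(h) = 8/5 - 2*h*(23 + h)/5 (v(h) = 8/5 - (h + h)*(h + 23)/5 = 8/5 - 2*h*(23 + h)/5)
v(p(1))*a = (8/5 - 46/5*(-3) - ⅖*(-3)²)*23 = (8/5 + 138/5 - ⅖*9)*23 = (8/5 + 138/5 - 18/5)*23 = (128/5)*23 = 2944/5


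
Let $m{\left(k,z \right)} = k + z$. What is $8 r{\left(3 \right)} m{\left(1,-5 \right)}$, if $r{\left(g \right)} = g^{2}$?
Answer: $-288$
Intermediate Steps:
$8 r{\left(3 \right)} m{\left(1,-5 \right)} = 8 \cdot 3^{2} \left(1 - 5\right) = 8 \cdot 9 \left(-4\right) = 72 \left(-4\right) = -288$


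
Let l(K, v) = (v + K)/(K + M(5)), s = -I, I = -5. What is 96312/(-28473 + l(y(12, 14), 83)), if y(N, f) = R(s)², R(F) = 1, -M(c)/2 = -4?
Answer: -288936/85391 ≈ -3.3837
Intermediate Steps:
M(c) = 8 (M(c) = -2*(-4) = 8)
s = 5 (s = -1*(-5) = 5)
y(N, f) = 1 (y(N, f) = 1² = 1)
l(K, v) = (K + v)/(8 + K) (l(K, v) = (v + K)/(K + 8) = (K + v)/(8 + K))
96312/(-28473 + l(y(12, 14), 83)) = 96312/(-28473 + (1 + 83)/(8 + 1)) = 96312/(-28473 + 84/9) = 96312/(-28473 + (⅑)*84) = 96312/(-28473 + 28/3) = 96312/(-85391/3) = 96312*(-3/85391) = -288936/85391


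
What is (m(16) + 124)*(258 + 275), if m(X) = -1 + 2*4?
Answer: 69823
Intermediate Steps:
m(X) = 7 (m(X) = -1 + 8 = 7)
(m(16) + 124)*(258 + 275) = (7 + 124)*(258 + 275) = 131*533 = 69823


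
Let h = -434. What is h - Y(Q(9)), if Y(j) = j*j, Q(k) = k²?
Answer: -6995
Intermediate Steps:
Y(j) = j²
h - Y(Q(9)) = -434 - (9²)² = -434 - 1*81² = -434 - 1*6561 = -434 - 6561 = -6995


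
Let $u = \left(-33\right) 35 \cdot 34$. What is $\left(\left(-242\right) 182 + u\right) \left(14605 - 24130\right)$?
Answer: $793565850$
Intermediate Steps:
$u = -39270$ ($u = \left(-1155\right) 34 = -39270$)
$\left(\left(-242\right) 182 + u\right) \left(14605 - 24130\right) = \left(\left(-242\right) 182 - 39270\right) \left(14605 - 24130\right) = \left(-44044 - 39270\right) \left(-9525\right) = \left(-83314\right) \left(-9525\right) = 793565850$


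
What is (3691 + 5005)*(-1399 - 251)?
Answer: -14348400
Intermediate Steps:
(3691 + 5005)*(-1399 - 251) = 8696*(-1650) = -14348400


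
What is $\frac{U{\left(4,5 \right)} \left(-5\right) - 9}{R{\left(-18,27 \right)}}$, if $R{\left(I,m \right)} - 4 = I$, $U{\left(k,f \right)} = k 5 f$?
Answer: $\frac{509}{14} \approx 36.357$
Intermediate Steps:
$U{\left(k,f \right)} = 5 f k$ ($U{\left(k,f \right)} = 5 k f = 5 f k$)
$R{\left(I,m \right)} = 4 + I$
$\frac{U{\left(4,5 \right)} \left(-5\right) - 9}{R{\left(-18,27 \right)}} = \frac{5 \cdot 5 \cdot 4 \left(-5\right) - 9}{4 - 18} = \frac{100 \left(-5\right) - 9}{-14} = \left(-500 - 9\right) \left(- \frac{1}{14}\right) = \left(-509\right) \left(- \frac{1}{14}\right) = \frac{509}{14}$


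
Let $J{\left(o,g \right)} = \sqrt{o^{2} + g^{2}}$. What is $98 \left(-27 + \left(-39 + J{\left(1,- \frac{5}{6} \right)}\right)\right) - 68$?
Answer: $-6536 + \frac{49 \sqrt{61}}{3} \approx -6408.4$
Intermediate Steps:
$J{\left(o,g \right)} = \sqrt{g^{2} + o^{2}}$
$98 \left(-27 + \left(-39 + J{\left(1,- \frac{5}{6} \right)}\right)\right) - 68 = 98 \left(-27 - \left(39 - \sqrt{\left(- \frac{5}{6}\right)^{2} + 1^{2}}\right)\right) - 68 = 98 \left(-27 - \left(39 - \sqrt{\left(\left(-5\right) \frac{1}{6}\right)^{2} + 1}\right)\right) - 68 = 98 \left(-27 - \left(39 - \sqrt{\left(- \frac{5}{6}\right)^{2} + 1}\right)\right) - 68 = 98 \left(-27 - \left(39 - \sqrt{\frac{25}{36} + 1}\right)\right) - 68 = 98 \left(-27 - \left(39 - \sqrt{\frac{61}{36}}\right)\right) - 68 = 98 \left(-27 - \left(39 - \frac{\sqrt{61}}{6}\right)\right) - 68 = 98 \left(-66 + \frac{\sqrt{61}}{6}\right) - 68 = \left(-6468 + \frac{49 \sqrt{61}}{3}\right) - 68 = -6536 + \frac{49 \sqrt{61}}{3}$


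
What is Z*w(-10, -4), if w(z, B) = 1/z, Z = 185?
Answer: -37/2 ≈ -18.500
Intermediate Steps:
Z*w(-10, -4) = 185/(-10) = 185*(-⅒) = -37/2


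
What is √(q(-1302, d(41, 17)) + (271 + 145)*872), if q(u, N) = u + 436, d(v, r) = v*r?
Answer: √361886 ≈ 601.57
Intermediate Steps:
d(v, r) = r*v
q(u, N) = 436 + u
√(q(-1302, d(41, 17)) + (271 + 145)*872) = √((436 - 1302) + (271 + 145)*872) = √(-866 + 416*872) = √(-866 + 362752) = √361886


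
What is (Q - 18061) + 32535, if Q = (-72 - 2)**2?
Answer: 19950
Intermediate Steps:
Q = 5476 (Q = (-74)**2 = 5476)
(Q - 18061) + 32535 = (5476 - 18061) + 32535 = -12585 + 32535 = 19950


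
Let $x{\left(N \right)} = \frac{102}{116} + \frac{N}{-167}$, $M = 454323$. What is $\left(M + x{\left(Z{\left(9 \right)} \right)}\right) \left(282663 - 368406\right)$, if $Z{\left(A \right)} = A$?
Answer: $- \frac{377318980070739}{9686} \approx -3.8955 \cdot 10^{10}$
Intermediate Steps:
$x{\left(N \right)} = \frac{51}{58} - \frac{N}{167}$ ($x{\left(N \right)} = 102 \cdot \frac{1}{116} + N \left(- \frac{1}{167}\right) = \frac{51}{58} - \frac{N}{167}$)
$\left(M + x{\left(Z{\left(9 \right)} \right)}\right) \left(282663 - 368406\right) = \left(454323 + \left(\frac{51}{58} - \frac{9}{167}\right)\right) \left(282663 - 368406\right) = \left(454323 + \left(\frac{51}{58} - \frac{9}{167}\right)\right) \left(-85743\right) = \left(454323 + \frac{7995}{9686}\right) \left(-85743\right) = \frac{4400580573}{9686} \left(-85743\right) = - \frac{377318980070739}{9686}$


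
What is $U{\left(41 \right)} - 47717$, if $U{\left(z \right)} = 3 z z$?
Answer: $-42674$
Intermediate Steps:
$U{\left(z \right)} = 3 z^{2}$
$U{\left(41 \right)} - 47717 = 3 \cdot 41^{2} - 47717 = 3 \cdot 1681 - 47717 = 5043 - 47717 = -42674$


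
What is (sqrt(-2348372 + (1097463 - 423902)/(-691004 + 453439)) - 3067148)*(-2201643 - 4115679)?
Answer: 19376161537656 - 145298406*I*sqrt(250539761903385)/237565 ≈ 1.9376e+13 - 9.6809e+9*I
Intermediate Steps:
(sqrt(-2348372 + (1097463 - 423902)/(-691004 + 453439)) - 3067148)*(-2201643 - 4115679) = (sqrt(-2348372 + 673561/(-237565)) - 3067148)*(-6317322) = (sqrt(-2348372 + 673561*(-1/237565)) - 3067148)*(-6317322) = (sqrt(-2348372 - 673561/237565) - 3067148)*(-6317322) = (sqrt(-557891667741/237565) - 3067148)*(-6317322) = (23*I*sqrt(250539761903385)/237565 - 3067148)*(-6317322) = (-3067148 + 23*I*sqrt(250539761903385)/237565)*(-6317322) = 19376161537656 - 145298406*I*sqrt(250539761903385)/237565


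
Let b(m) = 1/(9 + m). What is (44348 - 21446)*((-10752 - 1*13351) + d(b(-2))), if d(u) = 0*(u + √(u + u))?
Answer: -552006906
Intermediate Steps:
d(u) = 0 (d(u) = 0*(u + √(2*u)) = 0*(u + √2*√u) = 0)
(44348 - 21446)*((-10752 - 1*13351) + d(b(-2))) = (44348 - 21446)*((-10752 - 1*13351) + 0) = 22902*((-10752 - 13351) + 0) = 22902*(-24103 + 0) = 22902*(-24103) = -552006906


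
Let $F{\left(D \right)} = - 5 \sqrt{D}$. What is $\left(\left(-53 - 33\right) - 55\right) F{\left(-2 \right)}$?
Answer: $705 i \sqrt{2} \approx 997.02 i$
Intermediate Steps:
$\left(\left(-53 - 33\right) - 55\right) F{\left(-2 \right)} = \left(\left(-53 - 33\right) - 55\right) \left(- 5 \sqrt{-2}\right) = \left(-86 - 55\right) \left(- 5 i \sqrt{2}\right) = - 141 \left(- 5 i \sqrt{2}\right) = 705 i \sqrt{2}$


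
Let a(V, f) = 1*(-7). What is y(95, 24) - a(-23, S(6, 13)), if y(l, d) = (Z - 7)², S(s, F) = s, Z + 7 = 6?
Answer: 71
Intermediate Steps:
Z = -1 (Z = -7 + 6 = -1)
y(l, d) = 64 (y(l, d) = (-1 - 7)² = (-8)² = 64)
a(V, f) = -7
y(95, 24) - a(-23, S(6, 13)) = 64 - 1*(-7) = 64 + 7 = 71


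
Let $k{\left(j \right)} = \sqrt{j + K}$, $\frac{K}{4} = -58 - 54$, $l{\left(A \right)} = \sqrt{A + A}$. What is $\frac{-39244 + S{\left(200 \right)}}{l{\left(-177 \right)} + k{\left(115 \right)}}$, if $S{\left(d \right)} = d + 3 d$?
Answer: $\frac{38444 i}{\sqrt{354} + 3 \sqrt{37}} \approx 1037.3 i$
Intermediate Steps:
$S{\left(d \right)} = 4 d$
$l{\left(A \right)} = \sqrt{2} \sqrt{A}$ ($l{\left(A \right)} = \sqrt{2 A} = \sqrt{2} \sqrt{A}$)
$K = -448$ ($K = 4 \left(-58 - 54\right) = 4 \left(-112\right) = -448$)
$k{\left(j \right)} = \sqrt{-448 + j}$ ($k{\left(j \right)} = \sqrt{j - 448} = \sqrt{-448 + j}$)
$\frac{-39244 + S{\left(200 \right)}}{l{\left(-177 \right)} + k{\left(115 \right)}} = \frac{-39244 + 4 \cdot 200}{\sqrt{2} \sqrt{-177} + \sqrt{-448 + 115}} = \frac{-39244 + 800}{\sqrt{2} i \sqrt{177} + \sqrt{-333}} = - \frac{38444}{i \sqrt{354} + 3 i \sqrt{37}}$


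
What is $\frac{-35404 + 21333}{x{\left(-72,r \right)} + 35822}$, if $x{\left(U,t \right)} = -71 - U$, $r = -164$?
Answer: $- \frac{14071}{35823} \approx -0.39279$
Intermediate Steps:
$\frac{-35404 + 21333}{x{\left(-72,r \right)} + 35822} = \frac{-35404 + 21333}{\left(-71 - -72\right) + 35822} = - \frac{14071}{\left(-71 + 72\right) + 35822} = - \frac{14071}{1 + 35822} = - \frac{14071}{35823}$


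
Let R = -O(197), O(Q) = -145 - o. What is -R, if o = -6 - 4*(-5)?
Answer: -159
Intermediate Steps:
o = 14 (o = -6 + 20 = 14)
O(Q) = -159 (O(Q) = -145 - 1*14 = -145 - 14 = -159)
R = 159 (R = -1*(-159) = 159)
-R = -1*159 = -159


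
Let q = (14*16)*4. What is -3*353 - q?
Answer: -1955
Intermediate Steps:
q = 896 (q = 224*4 = 896)
-3*353 - q = -3*353 - 1*896 = -1059 - 896 = -1955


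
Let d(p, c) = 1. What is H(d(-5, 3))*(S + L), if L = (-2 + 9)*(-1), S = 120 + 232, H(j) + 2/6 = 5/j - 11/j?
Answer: -2185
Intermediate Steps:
H(j) = -1/3 - 6/j (H(j) = -1/3 + (5/j - 11/j) = -1/3 - 6/j)
S = 352
L = -7 (L = 7*(-1) = -7)
H(d(-5, 3))*(S + L) = ((1/3)*(-18 - 1*1)/1)*(352 - 7) = ((1/3)*1*(-18 - 1))*345 = ((1/3)*1*(-19))*345 = -19/3*345 = -2185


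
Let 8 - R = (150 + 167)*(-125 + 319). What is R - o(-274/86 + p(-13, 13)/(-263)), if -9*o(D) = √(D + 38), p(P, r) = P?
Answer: -61490 + √4458799430/101781 ≈ -61489.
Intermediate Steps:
o(D) = -√(38 + D)/9 (o(D) = -√(D + 38)/9 = -√(38 + D)/9)
R = -61490 (R = 8 - (150 + 167)*(-125 + 319) = 8 - 317*194 = 8 - 1*61498 = 8 - 61498 = -61490)
R - o(-274/86 + p(-13, 13)/(-263)) = -61490 - (-1)*√(38 + (-274/86 - 13/(-263)))/9 = -61490 - (-1)*√(38 + (-274*1/86 - 13*(-1/263)))/9 = -61490 - (-1)*√(38 + (-137/43 + 13/263))/9 = -61490 - (-1)*√(38 - 35472/11309)/9 = -61490 - (-1)*√(394270/11309)/9 = -61490 - (-1)*√4458799430/11309/9 = -61490 - (-1)*√4458799430/101781 = -61490 + √4458799430/101781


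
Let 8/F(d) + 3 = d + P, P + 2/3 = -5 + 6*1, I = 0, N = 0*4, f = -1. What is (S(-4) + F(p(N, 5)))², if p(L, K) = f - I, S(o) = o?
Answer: 4624/121 ≈ 38.215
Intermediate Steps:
N = 0
p(L, K) = -1 (p(L, K) = -1 - 1*0 = -1 + 0 = -1)
P = ⅓ (P = -⅔ + (-5 + 6*1) = -⅔ + (-5 + 6) = -⅔ + 1 = ⅓ ≈ 0.33333)
F(d) = 8/(-8/3 + d) (F(d) = 8/(-3 + (d + ⅓)) = 8/(-3 + (⅓ + d)) = 8/(-8/3 + d))
(S(-4) + F(p(N, 5)))² = (-4 + 24/(-8 + 3*(-1)))² = (-4 + 24/(-8 - 3))² = (-4 + 24/(-11))² = (-4 + 24*(-1/11))² = (-4 - 24/11)² = (-68/11)² = 4624/121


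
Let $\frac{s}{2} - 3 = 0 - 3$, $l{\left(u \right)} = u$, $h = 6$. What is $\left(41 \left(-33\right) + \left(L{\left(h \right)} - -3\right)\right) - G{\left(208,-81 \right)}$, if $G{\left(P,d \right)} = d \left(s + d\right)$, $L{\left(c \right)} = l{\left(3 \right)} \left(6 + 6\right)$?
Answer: $-7875$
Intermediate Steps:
$L{\left(c \right)} = 36$ ($L{\left(c \right)} = 3 \left(6 + 6\right) = 3 \cdot 12 = 36$)
$s = 0$ ($s = 6 + 2 \left(0 - 3\right) = 6 + 2 \left(-3\right) = 6 - 6 = 0$)
$G{\left(P,d \right)} = d^{2}$ ($G{\left(P,d \right)} = d \left(0 + d\right) = d d = d^{2}$)
$\left(41 \left(-33\right) + \left(L{\left(h \right)} - -3\right)\right) - G{\left(208,-81 \right)} = \left(41 \left(-33\right) + \left(36 - -3\right)\right) - \left(-81\right)^{2} = \left(-1353 + \left(36 + 3\right)\right) - 6561 = \left(-1353 + 39\right) - 6561 = -1314 - 6561 = -7875$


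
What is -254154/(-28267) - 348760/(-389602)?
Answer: 54438652814/5506439867 ≈ 9.8864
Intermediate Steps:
-254154/(-28267) - 348760/(-389602) = -254154*(-1/28267) - 348760*(-1/389602) = 254154/28267 + 174380/194801 = 54438652814/5506439867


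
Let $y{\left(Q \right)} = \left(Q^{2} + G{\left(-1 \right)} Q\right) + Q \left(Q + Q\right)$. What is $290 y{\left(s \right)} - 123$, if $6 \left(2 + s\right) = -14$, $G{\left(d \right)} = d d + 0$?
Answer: $14957$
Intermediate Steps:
$G{\left(d \right)} = d^{2}$ ($G{\left(d \right)} = d^{2} + 0 = d^{2}$)
$s = - \frac{13}{3}$ ($s = -2 + \frac{1}{6} \left(-14\right) = -2 - \frac{7}{3} = - \frac{13}{3} \approx -4.3333$)
$y{\left(Q \right)} = Q + 3 Q^{2}$ ($y{\left(Q \right)} = \left(Q^{2} + \left(-1\right)^{2} Q\right) + Q \left(Q + Q\right) = \left(Q^{2} + 1 Q\right) + Q 2 Q = \left(Q^{2} + Q\right) + 2 Q^{2} = \left(Q + Q^{2}\right) + 2 Q^{2} = Q + 3 Q^{2}$)
$290 y{\left(s \right)} - 123 = 290 \left(- \frac{13 \left(1 + 3 \left(- \frac{13}{3}\right)\right)}{3}\right) - 123 = 290 \left(- \frac{13 \left(1 - 13\right)}{3}\right) - 123 = 290 \left(\left(- \frac{13}{3}\right) \left(-12\right)\right) - 123 = 290 \cdot 52 - 123 = 15080 - 123 = 14957$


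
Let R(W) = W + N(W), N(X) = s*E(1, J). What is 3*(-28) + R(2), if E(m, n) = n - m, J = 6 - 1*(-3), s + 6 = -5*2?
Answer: -210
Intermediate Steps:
s = -16 (s = -6 - 5*2 = -6 - 10 = -16)
J = 9 (J = 6 + 3 = 9)
N(X) = -128 (N(X) = -16*(9 - 1*1) = -16*(9 - 1) = -16*8 = -128)
R(W) = -128 + W (R(W) = W - 128 = -128 + W)
3*(-28) + R(2) = 3*(-28) + (-128 + 2) = -84 - 126 = -210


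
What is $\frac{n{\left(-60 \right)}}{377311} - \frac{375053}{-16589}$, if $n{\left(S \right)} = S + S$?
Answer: $\frac{141509631803}{6259212179} \approx 22.608$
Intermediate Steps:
$n{\left(S \right)} = 2 S$
$\frac{n{\left(-60 \right)}}{377311} - \frac{375053}{-16589} = \frac{2 \left(-60\right)}{377311} - \frac{375053}{-16589} = \left(-120\right) \frac{1}{377311} - - \frac{375053}{16589} = - \frac{120}{377311} + \frac{375053}{16589} = \frac{141509631803}{6259212179}$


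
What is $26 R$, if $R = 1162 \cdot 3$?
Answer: $90636$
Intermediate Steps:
$R = 3486$
$26 R = 26 \cdot 3486 = 90636$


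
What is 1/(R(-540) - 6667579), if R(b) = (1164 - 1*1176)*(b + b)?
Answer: -1/6654619 ≈ -1.5027e-7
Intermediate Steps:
R(b) = -24*b (R(b) = (1164 - 1176)*(2*b) = -24*b)
1/(R(-540) - 6667579) = 1/(-24*(-540) - 6667579) = 1/(12960 - 6667579) = 1/(-6654619) = -1/6654619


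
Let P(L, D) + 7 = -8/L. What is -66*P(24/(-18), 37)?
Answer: 66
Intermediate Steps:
P(L, D) = -7 - 8/L
-66*P(24/(-18), 37) = -66*(-7 - 8/(24/(-18))) = -66*(-7 - 8/(24*(-1/18))) = -66*(-7 - 8/(-4/3)) = -66*(-7 - 8*(-3/4)) = -66*(-7 + 6) = -66*(-1) = 66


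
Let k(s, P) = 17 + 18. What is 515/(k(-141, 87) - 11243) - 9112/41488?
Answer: -7718351/29062344 ≈ -0.26558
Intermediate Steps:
k(s, P) = 35
515/(k(-141, 87) - 11243) - 9112/41488 = 515/(35 - 11243) - 9112/41488 = 515/(-11208) - 9112*1/41488 = 515*(-1/11208) - 1139/5186 = -515/11208 - 1139/5186 = -7718351/29062344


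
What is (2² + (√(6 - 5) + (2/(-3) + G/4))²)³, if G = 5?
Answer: 822656953/2985984 ≈ 275.51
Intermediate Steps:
(2² + (√(6 - 5) + (2/(-3) + G/4))²)³ = (2² + (√(6 - 5) + (2/(-3) + 5/4))²)³ = (4 + (√1 + (2*(-⅓) + 5*(¼)))²)³ = (4 + (1 + (-⅔ + 5/4))²)³ = (4 + (1 + 7/12)²)³ = (4 + (19/12)²)³ = (4 + 361/144)³ = (937/144)³ = 822656953/2985984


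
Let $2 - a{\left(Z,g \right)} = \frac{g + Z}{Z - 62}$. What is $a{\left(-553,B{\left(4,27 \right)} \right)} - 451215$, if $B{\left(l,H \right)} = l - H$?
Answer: $- \frac{92498857}{205} \approx -4.5121 \cdot 10^{5}$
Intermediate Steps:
$a{\left(Z,g \right)} = 2 - \frac{Z + g}{-62 + Z}$ ($a{\left(Z,g \right)} = 2 - \frac{g + Z}{Z - 62} = 2 - \frac{Z + g}{-62 + Z}$)
$a{\left(-553,B{\left(4,27 \right)} \right)} - 451215 = \frac{-124 - 553 - \left(4 - 27\right)}{-62 - 553} - 451215 = \frac{-124 - 553 - \left(4 - 27\right)}{-615} - 451215 = - \frac{-124 - 553 - -23}{615} - 451215 = - \frac{-124 - 553 + 23}{615} - 451215 = \left(- \frac{1}{615}\right) \left(-654\right) - 451215 = \frac{218}{205} - 451215 = - \frac{92498857}{205}$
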